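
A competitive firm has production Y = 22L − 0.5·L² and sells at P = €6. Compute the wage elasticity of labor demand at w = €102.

From P·MP_L = w with MP_L = 22 − L, labor demand is L(w) = 22 − w/6.
dL/dw = −1/(6) = -1/6.
At w = 102, L = 5, so ε = (dL/dw)·(w/L) = (-1/6)·(102/5) = -3.4.

ε = -3.4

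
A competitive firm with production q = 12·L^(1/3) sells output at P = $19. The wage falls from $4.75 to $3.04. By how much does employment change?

ΔL = 61

From P·MP_L = w with MP_L = 4·L^(-2/3), the labor demand is L(w) = (76/w)^(3/2).
At w = 4.75: L = 64. At w = 3.04: L = 125.
ΔL = 125 − 64 = 61.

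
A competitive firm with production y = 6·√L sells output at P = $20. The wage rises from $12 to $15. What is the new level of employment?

From P·MP_L = w with MP_L = 3·L^(-1/2), the labor demand is L(w) = (60/w)^(2).
At w = 12: L = 25. At w = 15: L = 16.

L* = 16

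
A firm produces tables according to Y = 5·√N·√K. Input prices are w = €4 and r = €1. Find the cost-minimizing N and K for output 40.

N* = 4, K* = 16

Cost minimization requires the marginal rate of technical substitution to equal the input-price ratio: MP_N/MP_K = w/r.
Here MP_N/MP_K = (1/2)·(K/N)/(1/2) = (K/N). Setting this equal to 4/1 = 4 gives K = 4N.
Substituting into Y = 40: 5·N^(1/2)·(4N)^(1/2) = 40.
Solving, N = 4 and K = 16.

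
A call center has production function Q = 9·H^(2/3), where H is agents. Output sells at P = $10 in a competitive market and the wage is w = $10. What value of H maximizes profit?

MP_H = (2/3)·9·H^(-1/3) = 6·H^(-1/3).
Profit maximization for a price taker requires P·MP_H = w: 10·6·H^(-1/3) = 10.
So H^(-1/3) = 1/6, which gives H = 216.

H* = 216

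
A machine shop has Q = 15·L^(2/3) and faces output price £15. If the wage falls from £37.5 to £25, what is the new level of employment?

L* = 216

From P·MP_L = w with MP_L = 10·L^(-1/3), the labor demand is L(w) = (150/w)^(3).
At w = 37.5: L = 64. At w = 25: L = 216.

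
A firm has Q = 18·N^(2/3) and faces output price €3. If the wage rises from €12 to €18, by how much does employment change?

ΔN = -19

From P·MP_N = w with MP_N = 12·N^(-1/3), the labor demand is N(w) = (36/w)^(3).
At w = 12: N = 27. At w = 18: N = 8.
ΔN = 8 − 27 = -19.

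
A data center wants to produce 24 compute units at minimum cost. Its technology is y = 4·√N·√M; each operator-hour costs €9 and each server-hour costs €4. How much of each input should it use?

N* = 4, M* = 9

Cost minimization requires the marginal rate of technical substitution to equal the input-price ratio: MP_N/MP_M = w/r.
Here MP_N/MP_M = (1/2)·(M/N)/(1/2) = (M/N). Setting this equal to 9/4 = 2.25 gives M = 2.25N.
Substituting into y = 24: 4·N^(1/2)·(2.25N)^(1/2) = 24.
Solving, N = 4 and M = 9.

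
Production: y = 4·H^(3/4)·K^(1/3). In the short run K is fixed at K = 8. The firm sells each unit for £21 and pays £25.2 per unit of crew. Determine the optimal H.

With K = 8, MP_H = (3/4)·4·H^(-1/4)·8^(1/3) = 6·H^(-1/4).
Profit maximization for a price taker requires P·MP_H = w: 21·6·H^(-1/4) = 25.2.
So H^(-1/4) = 0.2, which gives H = 625.

H* = 625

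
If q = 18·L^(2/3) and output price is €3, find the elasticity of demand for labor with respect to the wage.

ε = -3

MP_L = (2/3)·18·L^(-1/3), so P·MP_L = w gives 36·L^(-1/3) = w.
Solving, L(w) = (36/w)^(3). This is a constant-elasticity form: L ∝ w^(−3), so ε = −3.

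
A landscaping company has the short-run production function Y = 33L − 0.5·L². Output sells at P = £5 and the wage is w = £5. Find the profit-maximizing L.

The marginal product of L is MP_L = 33 − L.
A price-taking firm hires until the value of the marginal product equals the wage: P·MP_L = w, so 5·(33 − L) = 5.
Then 33 − L = 1, giving L = 32.

L* = 32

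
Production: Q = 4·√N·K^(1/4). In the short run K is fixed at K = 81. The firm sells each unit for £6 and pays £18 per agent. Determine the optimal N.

N* = 4

With K = 81, MP_N = (1/2)·4·N^(-1/2)·81^(1/4) = 6·N^(-1/2).
Profit maximization for a price taker requires P·MP_N = w: 6·6·N^(-1/2) = 18.
So N^(-1/2) = 0.5, which gives N = 4.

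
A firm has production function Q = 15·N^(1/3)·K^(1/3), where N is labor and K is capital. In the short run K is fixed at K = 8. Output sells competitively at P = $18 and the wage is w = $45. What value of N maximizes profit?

With K = 8, MP_N = (1/3)·15·N^(-2/3)·8^(1/3) = 10·N^(-2/3).
Profit maximization for a price taker requires P·MP_N = w: 18·10·N^(-2/3) = 45.
So N^(-2/3) = 0.25, which gives N = 8.

N* = 8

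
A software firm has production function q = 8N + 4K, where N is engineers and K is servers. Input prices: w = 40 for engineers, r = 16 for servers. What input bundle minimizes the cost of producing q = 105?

The inputs are perfect substitutes, so the firm uses whichever has the lower cost per unit of output.
Cost per unit of output via N is w/8 = 5; via K it is r/4 = 4. K is cheaper.
Producing q = 105 with K alone: N = 0, K = 26.25.

N* = 0, K* = 26.25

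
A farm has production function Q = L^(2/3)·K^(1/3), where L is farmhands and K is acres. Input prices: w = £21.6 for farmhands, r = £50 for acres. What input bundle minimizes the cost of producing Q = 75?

L* = 125, K* = 27

Cost minimization requires the marginal rate of technical substitution to equal the input-price ratio: MP_L/MP_K = w/r.
Here MP_L/MP_K = (2/3)·(K/L)/(1/3) = 2·(K/L). Setting this equal to 21.6/50 = 0.432 gives K = 0.216L.
Substituting into Q = 75: L^(2/3)·(0.216L)^(1/3) = 75.
Solving, L = 125 and K = 27.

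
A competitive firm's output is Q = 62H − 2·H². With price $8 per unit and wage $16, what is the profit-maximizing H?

The marginal product of H is MP_H = 62 − 4H.
A price-taking firm hires until the value of the marginal product equals the wage: P·MP_H = w, so 8·(62 − 4H) = 16.
Then 62 − 4H = 2, giving H = 15.

H* = 15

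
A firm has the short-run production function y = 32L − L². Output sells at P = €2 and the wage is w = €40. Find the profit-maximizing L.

L* = 6

The marginal product of L is MP_L = 32 − 2L.
A price-taking firm hires until the value of the marginal product equals the wage: P·MP_L = w, so 2·(32 − 2L) = 40.
Then 32 − 2L = 20, giving L = 6.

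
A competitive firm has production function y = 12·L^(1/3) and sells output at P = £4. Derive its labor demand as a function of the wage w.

MP_L = (1/3)·12·L^(-2/3) = 4·L^(-2/3).
Setting P·MP_L = w: 16·L^(-2/3) = w.
Solving for L: L^(-2/3) = w/16, so L = (16/w)^(3/2).

L(w) = (16/w)^(3/2)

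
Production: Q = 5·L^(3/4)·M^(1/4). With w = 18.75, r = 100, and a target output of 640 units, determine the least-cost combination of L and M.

L* = 256, M* = 16

Cost minimization requires the marginal rate of technical substitution to equal the input-price ratio: MP_L/MP_M = w/r.
Here MP_L/MP_M = (3/4)·(M/L)/(1/4) = 3·(M/L). Setting this equal to 18.75/100 = 0.1875 gives M = 0.0625L.
Substituting into Q = 640: 5·L^(3/4)·(0.0625L)^(1/4) = 640.
Solving, L = 256 and M = 16.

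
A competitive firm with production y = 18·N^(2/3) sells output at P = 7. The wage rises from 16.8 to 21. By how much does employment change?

From P·MP_N = w with MP_N = 12·N^(-1/3), the labor demand is N(w) = (84/w)^(3).
At w = 16.8: N = 125. At w = 21: N = 64.
ΔN = 64 − 125 = -61.

ΔN = -61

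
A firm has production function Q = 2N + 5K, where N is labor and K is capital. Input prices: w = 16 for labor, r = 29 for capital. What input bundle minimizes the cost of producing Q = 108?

The inputs are perfect substitutes, so the firm uses whichever has the lower cost per unit of output.
Cost per unit of output via N is w/2 = 8; via K it is r/5 = 5.8. K is cheaper.
Producing Q = 108 with K alone: N = 0, K = 21.6.

N* = 0, K* = 21.6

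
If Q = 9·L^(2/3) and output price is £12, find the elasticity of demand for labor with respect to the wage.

MP_L = (2/3)·9·L^(-1/3), so P·MP_L = w gives 72·L^(-1/3) = w.
Solving, L(w) = (72/w)^(3). This is a constant-elasticity form: L ∝ w^(−3), so ε = −3.

ε = -3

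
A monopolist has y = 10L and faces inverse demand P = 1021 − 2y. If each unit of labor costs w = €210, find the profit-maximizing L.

L* = 25

Marginal revenue from the inverse demand is MR = 1021 − 4y.
The marginal product is MP_L = 10.
A monopolist hires until marginal revenue product equals the wage: MR·MP_L = w.
(1021 − 40L)·10 = 210, so L = 25.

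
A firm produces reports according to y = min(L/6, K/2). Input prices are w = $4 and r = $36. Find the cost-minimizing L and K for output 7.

L* = 42, K* = 14

With a fixed-proportions technology, the cost-minimizing bundle uses no slack in either input: L/6 = K/2 = y.
So L = 6·7 = 42 and K = 2·7 = 14.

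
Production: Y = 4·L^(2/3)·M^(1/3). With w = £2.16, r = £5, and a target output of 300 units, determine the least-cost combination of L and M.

Cost minimization requires the marginal rate of technical substitution to equal the input-price ratio: MP_L/MP_M = w/r.
Here MP_L/MP_M = (2/3)·(M/L)/(1/3) = 2·(M/L). Setting this equal to 2.16/5 = 0.432 gives M = 0.216L.
Substituting into Y = 300: 4·L^(2/3)·(0.216L)^(1/3) = 300.
Solving, L = 125 and M = 27.

L* = 125, M* = 27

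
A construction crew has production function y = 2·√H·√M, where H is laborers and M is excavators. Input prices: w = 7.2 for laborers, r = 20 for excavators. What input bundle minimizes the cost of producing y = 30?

H* = 25, M* = 9

Cost minimization requires the marginal rate of technical substitution to equal the input-price ratio: MP_H/MP_M = w/r.
Here MP_H/MP_M = (1/2)·(M/H)/(1/2) = (M/H). Setting this equal to 7.2/20 = 0.36 gives M = 0.36H.
Substituting into y = 30: 2·H^(1/2)·(0.36H)^(1/2) = 30.
Solving, H = 25 and M = 9.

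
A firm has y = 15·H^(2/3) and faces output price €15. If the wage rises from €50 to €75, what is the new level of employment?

H* = 8

From P·MP_H = w with MP_H = 10·H^(-1/3), the labor demand is H(w) = (150/w)^(3).
At w = 50: H = 27. At w = 75: H = 8.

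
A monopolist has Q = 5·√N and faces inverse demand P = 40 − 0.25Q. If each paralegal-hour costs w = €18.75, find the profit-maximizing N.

N* = 16

Marginal revenue from the inverse demand is MR = 40 − 0.5Q.
The marginal product is MP_N = 2.5·N^(-1/2).
A monopolist hires until marginal revenue product equals the wage: MR·MP_N = w.
At N, Q = 5·√N. Substituting and solving: (40 − 2.5·√N)·2.5·N^(-1/2) = 18.75 gives N = 16.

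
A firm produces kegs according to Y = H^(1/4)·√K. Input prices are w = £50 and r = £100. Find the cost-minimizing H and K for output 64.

H* = 256, K* = 256

Cost minimization requires the marginal rate of technical substitution to equal the input-price ratio: MP_H/MP_K = w/r.
Here MP_H/MP_K = (1/4)·(K/H)/(1/2) = 0.5·(K/H). Setting this equal to 50/100 = 0.5 gives K = H.
Substituting into Y = 64: H^(1/4)·(H)^(1/2) = 64.
Solving, H = 256 and K = 256.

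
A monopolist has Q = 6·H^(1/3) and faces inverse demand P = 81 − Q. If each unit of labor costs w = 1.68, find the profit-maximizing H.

Marginal revenue from the inverse demand is MR = 81 − 2Q.
The marginal product is MP_H = 2·H^(-2/3).
A monopolist hires until marginal revenue product equals the wage: MR·MP_H = w.
At H, Q = 6·H^(1/3). Substituting and solving: (81 − 12·H^(1/3))·2·H^(-2/3) = 1.68 gives H = 125.

H* = 125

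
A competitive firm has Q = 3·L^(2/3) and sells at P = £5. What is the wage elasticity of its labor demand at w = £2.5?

MP_L = (2/3)·3·L^(-1/3), so P·MP_L = w gives 10·L^(-1/3) = w.
Solving, L(w) = (10/w)^(3). This is a constant-elasticity form: L ∝ w^(−3), so ε = −3.

ε = -3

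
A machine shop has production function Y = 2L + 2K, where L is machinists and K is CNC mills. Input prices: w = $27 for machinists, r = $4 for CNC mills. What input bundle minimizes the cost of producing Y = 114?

The inputs are perfect substitutes, so the firm uses whichever has the lower cost per unit of output.
Cost per unit of output via L is w/2 = 13.5; via K it is r/2 = 2. K is cheaper.
Producing Y = 114 with K alone: L = 0, K = 57.

L* = 0, K* = 57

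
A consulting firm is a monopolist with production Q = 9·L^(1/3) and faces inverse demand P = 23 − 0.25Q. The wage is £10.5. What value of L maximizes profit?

L* = 8

Marginal revenue from the inverse demand is MR = 23 − 0.5Q.
The marginal product is MP_L = 3·L^(-2/3).
A monopolist hires until marginal revenue product equals the wage: MR·MP_L = w.
At L, Q = 9·L^(1/3). Substituting and solving: (23 − 4.5·L^(1/3))·3·L^(-2/3) = 10.5 gives L = 8.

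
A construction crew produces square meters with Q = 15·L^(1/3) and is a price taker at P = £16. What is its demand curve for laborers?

L(w) = (80/w)^(3/2)

MP_L = (1/3)·15·L^(-2/3) = 5·L^(-2/3).
Setting P·MP_L = w: 80·L^(-2/3) = w.
Solving for L: L^(-2/3) = w/80, so L = (80/w)^(3/2).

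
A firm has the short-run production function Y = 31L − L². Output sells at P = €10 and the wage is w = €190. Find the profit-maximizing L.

L* = 6

The marginal product of L is MP_L = 31 − 2L.
A price-taking firm hires until the value of the marginal product equals the wage: P·MP_L = w, so 10·(31 − 2L) = 190.
Then 31 − 2L = 19, giving L = 6.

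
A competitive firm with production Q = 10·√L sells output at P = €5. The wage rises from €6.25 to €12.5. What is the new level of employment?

L* = 4

From P·MP_L = w with MP_L = 5·L^(-1/2), the labor demand is L(w) = (25/w)^(2).
At w = 6.25: L = 16. At w = 12.5: L = 4.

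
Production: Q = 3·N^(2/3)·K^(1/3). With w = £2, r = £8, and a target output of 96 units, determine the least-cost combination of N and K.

Cost minimization requires the marginal rate of technical substitution to equal the input-price ratio: MP_N/MP_K = w/r.
Here MP_N/MP_K = (2/3)·(K/N)/(1/3) = 2·(K/N). Setting this equal to 2/8 = 0.25 gives K = 0.125N.
Substituting into Q = 96: 3·N^(2/3)·(0.125N)^(1/3) = 96.
Solving, N = 64 and K = 8.

N* = 64, K* = 8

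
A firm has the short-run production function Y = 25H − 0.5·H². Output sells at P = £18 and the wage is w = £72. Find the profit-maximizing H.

The marginal product of H is MP_H = 25 − H.
A price-taking firm hires until the value of the marginal product equals the wage: P·MP_H = w, so 18·(25 − H) = 72.
Then 25 − H = 4, giving H = 21.

H* = 21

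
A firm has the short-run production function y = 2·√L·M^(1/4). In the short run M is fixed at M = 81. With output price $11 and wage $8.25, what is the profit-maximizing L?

L* = 16

With M = 81, MP_L = (1/2)·2·L^(-1/2)·81^(1/4) = 3·L^(-1/2).
Profit maximization for a price taker requires P·MP_L = w: 11·3·L^(-1/2) = 8.25.
So L^(-1/2) = 0.25, which gives L = 16.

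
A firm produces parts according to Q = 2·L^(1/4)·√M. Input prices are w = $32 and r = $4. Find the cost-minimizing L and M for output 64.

Cost minimization requires the marginal rate of technical substitution to equal the input-price ratio: MP_L/MP_M = w/r.
Here MP_L/MP_M = (1/4)·(M/L)/(1/2) = 0.5·(M/L). Setting this equal to 32/4 = 8 gives M = 16L.
Substituting into Q = 64: 2·L^(1/4)·(16L)^(1/2) = 64.
Solving, L = 16 and M = 256.

L* = 16, M* = 256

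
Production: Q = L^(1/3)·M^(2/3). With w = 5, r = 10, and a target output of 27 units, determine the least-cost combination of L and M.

L* = 27, M* = 27

Cost minimization requires the marginal rate of technical substitution to equal the input-price ratio: MP_L/MP_M = w/r.
Here MP_L/MP_M = (1/3)·(M/L)/(2/3) = 0.5·(M/L). Setting this equal to 5/10 = 0.5 gives M = L.
Substituting into Q = 27: L^(1/3)·(L)^(2/3) = 27.
Solving, L = 27 and M = 27.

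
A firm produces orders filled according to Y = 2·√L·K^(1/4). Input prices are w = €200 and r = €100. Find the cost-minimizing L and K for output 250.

Cost minimization requires the marginal rate of technical substitution to equal the input-price ratio: MP_L/MP_K = w/r.
Here MP_L/MP_K = (1/2)·(K/L)/(1/4) = 2·(K/L). Setting this equal to 200/100 = 2 gives K = L.
Substituting into Y = 250: 2·L^(1/2)·(L)^(1/4) = 250.
Solving, L = 625 and K = 625.

L* = 625, K* = 625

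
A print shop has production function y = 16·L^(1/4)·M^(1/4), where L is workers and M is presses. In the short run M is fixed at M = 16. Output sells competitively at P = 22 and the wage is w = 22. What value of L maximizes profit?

With M = 16, MP_L = (1/4)·16·L^(-3/4)·16^(1/4) = 8·L^(-3/4).
Profit maximization for a price taker requires P·MP_L = w: 22·8·L^(-3/4) = 22.
So L^(-3/4) = 0.125, which gives L = 16.

L* = 16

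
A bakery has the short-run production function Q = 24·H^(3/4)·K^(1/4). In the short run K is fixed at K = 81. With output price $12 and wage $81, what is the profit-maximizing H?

With K = 81, MP_H = (3/4)·24·H^(-1/4)·81^(1/4) = 54·H^(-1/4).
Profit maximization for a price taker requires P·MP_H = w: 12·54·H^(-1/4) = 81.
So H^(-1/4) = 0.125, which gives H = 4096.

H* = 4096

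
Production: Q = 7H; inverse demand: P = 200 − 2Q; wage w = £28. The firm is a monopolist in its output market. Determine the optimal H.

Marginal revenue from the inverse demand is MR = 200 − 4Q.
The marginal product is MP_H = 7.
A monopolist hires until marginal revenue product equals the wage: MR·MP_H = w.
(200 − 28H)·7 = 28, so H = 7.

H* = 7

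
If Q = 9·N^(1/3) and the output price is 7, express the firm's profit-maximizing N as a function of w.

N(w) = (21/w)^(3/2)

MP_N = (1/3)·9·N^(-2/3) = 3·N^(-2/3).
Setting P·MP_N = w: 21·N^(-2/3) = w.
Solving for N: N^(-2/3) = w/21, so N = (21/w)^(3/2).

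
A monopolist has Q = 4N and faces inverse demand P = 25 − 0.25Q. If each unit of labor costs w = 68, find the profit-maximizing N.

Marginal revenue from the inverse demand is MR = 25 − 0.5Q.
The marginal product is MP_N = 4.
A monopolist hires until marginal revenue product equals the wage: MR·MP_N = w.
(25 − 2N)·4 = 68, so N = 4.

N* = 4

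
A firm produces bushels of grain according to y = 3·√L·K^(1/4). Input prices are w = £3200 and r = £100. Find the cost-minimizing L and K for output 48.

L* = 16, K* = 256

Cost minimization requires the marginal rate of technical substitution to equal the input-price ratio: MP_L/MP_K = w/r.
Here MP_L/MP_K = (1/2)·(K/L)/(1/4) = 2·(K/L). Setting this equal to 3200/100 = 32 gives K = 16L.
Substituting into y = 48: 3·L^(1/2)·(16L)^(1/4) = 48.
Solving, L = 16 and K = 256.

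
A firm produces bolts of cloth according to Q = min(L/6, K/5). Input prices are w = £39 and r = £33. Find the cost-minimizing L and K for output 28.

With a fixed-proportions technology, the cost-minimizing bundle uses no slack in either input: L/6 = K/5 = Q.
So L = 6·28 = 168 and K = 5·28 = 140.

L* = 168, K* = 140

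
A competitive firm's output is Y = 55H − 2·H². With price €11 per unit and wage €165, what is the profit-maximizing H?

H* = 10

The marginal product of H is MP_H = 55 − 4H.
A price-taking firm hires until the value of the marginal product equals the wage: P·MP_H = w, so 11·(55 − 4H) = 165.
Then 55 − 4H = 15, giving H = 10.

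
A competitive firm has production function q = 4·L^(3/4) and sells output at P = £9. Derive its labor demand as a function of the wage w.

MP_L = (3/4)·4·L^(-1/4) = 3·L^(-1/4).
Setting P·MP_L = w: 27·L^(-1/4) = w.
Solving for L: L^(-1/4) = w/27, so L = (27/w)^(4).

L(w) = 531441/w^(4)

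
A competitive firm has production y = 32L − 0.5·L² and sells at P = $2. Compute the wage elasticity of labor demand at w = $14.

From P·MP_L = w with MP_L = 32 − L, labor demand is L(w) = 32 − w/2.
dL/dw = −1/(2) = -0.5.
At w = 14, L = 25, so ε = (dL/dw)·(w/L) = (-0.5)·(14/25) = -0.28.

ε = -0.28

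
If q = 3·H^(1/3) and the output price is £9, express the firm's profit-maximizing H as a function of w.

MP_H = (1/3)·3·H^(-2/3) = H^(-2/3).
Setting P·MP_H = w: 9·H^(-2/3) = w.
Solving for H: H^(-2/3) = w/9, so H = (9/w)^(3/2).

H(w) = (9/w)^(3/2)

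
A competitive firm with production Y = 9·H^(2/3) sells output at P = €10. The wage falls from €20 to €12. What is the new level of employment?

H* = 125

From P·MP_H = w with MP_H = 6·H^(-1/3), the labor demand is H(w) = (60/w)^(3).
At w = 20: H = 27. At w = 12: H = 125.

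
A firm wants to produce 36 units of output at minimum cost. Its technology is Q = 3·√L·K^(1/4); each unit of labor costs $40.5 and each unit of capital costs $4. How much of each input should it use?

Cost minimization requires the marginal rate of technical substitution to equal the input-price ratio: MP_L/MP_K = w/r.
Here MP_L/MP_K = (1/2)·(K/L)/(1/4) = 2·(K/L). Setting this equal to 40.5/4 = 10.125 gives K = 5.0625L.
Substituting into Q = 36: 3·L^(1/2)·(5.0625L)^(1/4) = 36.
Solving, L = 16 and K = 81.

L* = 16, K* = 81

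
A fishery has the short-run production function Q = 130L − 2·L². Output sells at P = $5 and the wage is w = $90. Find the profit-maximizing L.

The marginal product of L is MP_L = 130 − 4L.
A price-taking firm hires until the value of the marginal product equals the wage: P·MP_L = w, so 5·(130 − 4L) = 90.
Then 130 − 4L = 18, giving L = 28.

L* = 28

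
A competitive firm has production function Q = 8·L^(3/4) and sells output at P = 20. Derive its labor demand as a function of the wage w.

MP_L = (3/4)·8·L^(-1/4) = 6·L^(-1/4).
Setting P·MP_L = w: 120·L^(-1/4) = w.
Solving for L: L^(-1/4) = w/120, so L = (120/w)^(4).

L(w) = (120/w)^(4)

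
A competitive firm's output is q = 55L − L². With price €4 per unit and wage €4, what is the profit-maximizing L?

The marginal product of L is MP_L = 55 − 2L.
A price-taking firm hires until the value of the marginal product equals the wage: P·MP_L = w, so 4·(55 − 2L) = 4.
Then 55 − 2L = 1, giving L = 27.

L* = 27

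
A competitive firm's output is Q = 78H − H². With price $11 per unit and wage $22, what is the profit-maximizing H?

The marginal product of H is MP_H = 78 − 2H.
A price-taking firm hires until the value of the marginal product equals the wage: P·MP_H = w, so 11·(78 − 2H) = 22.
Then 78 − 2H = 2, giving H = 38.

H* = 38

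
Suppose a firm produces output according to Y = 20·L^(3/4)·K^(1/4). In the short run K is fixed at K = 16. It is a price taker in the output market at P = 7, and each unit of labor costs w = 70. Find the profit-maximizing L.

L* = 81

With K = 16, MP_L = (3/4)·20·L^(-1/4)·16^(1/4) = 30·L^(-1/4).
Profit maximization for a price taker requires P·MP_L = w: 7·30·L^(-1/4) = 70.
So L^(-1/4) = 1/3, which gives L = 81.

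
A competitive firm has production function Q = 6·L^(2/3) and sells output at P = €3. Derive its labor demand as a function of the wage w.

L(w) = 1728/w³

MP_L = (2/3)·6·L^(-1/3) = 4·L^(-1/3).
Setting P·MP_L = w: 12·L^(-1/3) = w.
Solving for L: L^(-1/3) = w/12, so L = (12/w)^(3).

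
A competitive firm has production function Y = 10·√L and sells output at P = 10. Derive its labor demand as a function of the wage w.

MP_L = (1/2)·10·L^(-1/2) = 5·L^(-1/2).
Setting P·MP_L = w: 50·L^(-1/2) = w.
Solving for L: L^(-1/2) = w/50, so L = (50/w)^(2).

L(w) = 2500/w²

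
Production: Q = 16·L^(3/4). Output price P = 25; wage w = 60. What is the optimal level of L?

MP_L = (3/4)·16·L^(-1/4) = 12·L^(-1/4).
Profit maximization for a price taker requires P·MP_L = w: 25·12·L^(-1/4) = 60.
So L^(-1/4) = 0.2, which gives L = 625.

L* = 625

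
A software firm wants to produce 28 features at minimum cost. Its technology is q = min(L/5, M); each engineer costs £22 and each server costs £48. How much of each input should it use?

L* = 140, M* = 28

With a fixed-proportions technology, the cost-minimizing bundle uses no slack in either input: L/5 = M = q.
So L = 5·28 = 140 and M = 28.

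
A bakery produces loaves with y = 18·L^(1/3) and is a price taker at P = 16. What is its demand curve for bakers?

L(w) = (96/w)^(3/2)

MP_L = (1/3)·18·L^(-2/3) = 6·L^(-2/3).
Setting P·MP_L = w: 96·L^(-2/3) = w.
Solving for L: L^(-2/3) = w/96, so L = (96/w)^(3/2).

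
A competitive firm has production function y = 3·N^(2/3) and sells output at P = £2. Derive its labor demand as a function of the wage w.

N(w) = 64/w³

MP_N = (2/3)·3·N^(-1/3) = 2·N^(-1/3).
Setting P·MP_N = w: 4·N^(-1/3) = w.
Solving for N: N^(-1/3) = w/4, so N = (4/w)^(3).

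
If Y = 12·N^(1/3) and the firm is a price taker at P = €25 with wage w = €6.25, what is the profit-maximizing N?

N* = 64

MP_N = (1/3)·12·N^(-2/3) = 4·N^(-2/3).
Profit maximization for a price taker requires P·MP_N = w: 25·4·N^(-2/3) = 6.25.
So N^(-2/3) = 0.0625, which gives N = 64.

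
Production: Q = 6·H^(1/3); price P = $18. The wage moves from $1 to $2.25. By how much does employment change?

ΔH = -152

From P·MP_H = w with MP_H = 2·H^(-2/3), the labor demand is H(w) = (36/w)^(3/2).
At w = 1: H = 216. At w = 2.25: H = 64.
ΔH = 64 − 216 = -152.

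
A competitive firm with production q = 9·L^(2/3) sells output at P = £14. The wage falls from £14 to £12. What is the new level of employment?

From P·MP_L = w with MP_L = 6·L^(-1/3), the labor demand is L(w) = (84/w)^(3).
At w = 14: L = 216. At w = 12: L = 343.

L* = 343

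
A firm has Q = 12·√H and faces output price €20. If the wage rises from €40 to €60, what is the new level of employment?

From P·MP_H = w with MP_H = 6·H^(-1/2), the labor demand is H(w) = (120/w)^(2).
At w = 40: H = 9. At w = 60: H = 4.

H* = 4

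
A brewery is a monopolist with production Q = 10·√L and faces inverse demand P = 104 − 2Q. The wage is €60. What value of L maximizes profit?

Marginal revenue from the inverse demand is MR = 104 − 4Q.
The marginal product is MP_L = 5·L^(-1/2).
A monopolist hires until marginal revenue product equals the wage: MR·MP_L = w.
At L, Q = 10·√L. Substituting and solving: (104 − 40·√L)·5·L^(-1/2) = 60 gives L = 4.

L* = 4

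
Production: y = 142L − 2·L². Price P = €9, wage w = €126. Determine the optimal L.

The marginal product of L is MP_L = 142 − 4L.
A price-taking firm hires until the value of the marginal product equals the wage: P·MP_L = w, so 9·(142 − 4L) = 126.
Then 142 − 4L = 14, giving L = 32.

L* = 32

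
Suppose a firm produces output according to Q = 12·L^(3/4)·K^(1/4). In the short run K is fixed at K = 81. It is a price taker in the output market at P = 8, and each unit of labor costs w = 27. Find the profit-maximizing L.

L* = 4096

With K = 81, MP_L = (3/4)·12·L^(-1/4)·81^(1/4) = 27·L^(-1/4).
Profit maximization for a price taker requires P·MP_L = w: 8·27·L^(-1/4) = 27.
So L^(-1/4) = 0.125, which gives L = 4096.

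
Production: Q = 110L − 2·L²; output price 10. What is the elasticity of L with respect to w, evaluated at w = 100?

From P·MP_L = w with MP_L = 110 − 4L, labor demand is L(w) = (110 − w/10)/4.
dL/dw = −1/(40) = -0.025.
At w = 100, L = 25, so ε = (dL/dw)·(w/L) = (-0.025)·(100/25) = -0.1.

ε = -0.1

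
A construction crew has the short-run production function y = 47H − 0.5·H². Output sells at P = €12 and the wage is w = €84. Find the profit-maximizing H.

H* = 40

The marginal product of H is MP_H = 47 − H.
A price-taking firm hires until the value of the marginal product equals the wage: P·MP_H = w, so 12·(47 − H) = 84.
Then 47 − H = 7, giving H = 40.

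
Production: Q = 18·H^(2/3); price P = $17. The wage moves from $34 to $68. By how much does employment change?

ΔH = -189

From P·MP_H = w with MP_H = 12·H^(-1/3), the labor demand is H(w) = (204/w)^(3).
At w = 34: H = 216. At w = 68: H = 27.
ΔH = 27 − 216 = -189.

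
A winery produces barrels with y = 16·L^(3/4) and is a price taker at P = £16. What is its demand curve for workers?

MP_L = (3/4)·16·L^(-1/4) = 12·L^(-1/4).
Setting P·MP_L = w: 192·L^(-1/4) = w.
Solving for L: L^(-1/4) = w/192, so L = (192/w)^(4).

L(w) = (192/w)^(4)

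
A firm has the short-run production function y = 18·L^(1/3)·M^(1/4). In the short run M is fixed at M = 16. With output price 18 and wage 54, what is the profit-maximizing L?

L* = 8

With M = 16, MP_L = (1/3)·18·L^(-2/3)·16^(1/4) = 12·L^(-2/3).
Profit maximization for a price taker requires P·MP_L = w: 18·12·L^(-2/3) = 54.
So L^(-2/3) = 0.25, which gives L = 8.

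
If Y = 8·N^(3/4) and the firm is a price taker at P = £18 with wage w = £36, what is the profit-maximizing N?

N* = 81

MP_N = (3/4)·8·N^(-1/4) = 6·N^(-1/4).
Profit maximization for a price taker requires P·MP_N = w: 18·6·N^(-1/4) = 36.
So N^(-1/4) = 1/3, which gives N = 81.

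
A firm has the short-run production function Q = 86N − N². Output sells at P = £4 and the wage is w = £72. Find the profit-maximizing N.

N* = 34

The marginal product of N is MP_N = 86 − 2N.
A price-taking firm hires until the value of the marginal product equals the wage: P·MP_N = w, so 4·(86 − 2N) = 72.
Then 86 − 2N = 18, giving N = 34.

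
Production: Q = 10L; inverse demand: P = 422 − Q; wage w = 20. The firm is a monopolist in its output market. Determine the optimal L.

Marginal revenue from the inverse demand is MR = 422 − 2Q.
The marginal product is MP_L = 10.
A monopolist hires until marginal revenue product equals the wage: MR·MP_L = w.
(422 − 20L)·10 = 20, so L = 21.

L* = 21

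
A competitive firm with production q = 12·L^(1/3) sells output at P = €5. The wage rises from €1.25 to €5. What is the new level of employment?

L* = 8

From P·MP_L = w with MP_L = 4·L^(-2/3), the labor demand is L(w) = (20/w)^(3/2).
At w = 1.25: L = 64. At w = 5: L = 8.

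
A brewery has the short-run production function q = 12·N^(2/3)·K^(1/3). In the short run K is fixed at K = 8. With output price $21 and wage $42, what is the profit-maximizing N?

N* = 512

With K = 8, MP_N = (2/3)·12·N^(-1/3)·8^(1/3) = 16·N^(-1/3).
Profit maximization for a price taker requires P·MP_N = w: 21·16·N^(-1/3) = 42.
So N^(-1/3) = 0.125, which gives N = 512.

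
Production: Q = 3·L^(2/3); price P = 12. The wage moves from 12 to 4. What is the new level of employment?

From P·MP_L = w with MP_L = 2·L^(-1/3), the labor demand is L(w) = (24/w)^(3).
At w = 12: L = 8. At w = 4: L = 216.

L* = 216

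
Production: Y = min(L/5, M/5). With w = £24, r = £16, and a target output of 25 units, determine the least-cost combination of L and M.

L* = 125, M* = 125

With a fixed-proportions technology, the cost-minimizing bundle uses no slack in either input: L/5 = M/5 = Y.
So L = 5·25 = 125 and M = 5·25 = 125.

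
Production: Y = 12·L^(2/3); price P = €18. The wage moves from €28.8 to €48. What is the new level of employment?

From P·MP_L = w with MP_L = 8·L^(-1/3), the labor demand is L(w) = (144/w)^(3).
At w = 28.8: L = 125. At w = 48: L = 27.

L* = 27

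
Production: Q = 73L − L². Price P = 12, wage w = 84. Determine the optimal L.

L* = 33

The marginal product of L is MP_L = 73 − 2L.
A price-taking firm hires until the value of the marginal product equals the wage: P·MP_L = w, so 12·(73 − 2L) = 84.
Then 73 − 2L = 7, giving L = 33.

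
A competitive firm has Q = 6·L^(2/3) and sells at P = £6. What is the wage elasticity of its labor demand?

ε = -3

MP_L = (2/3)·6·L^(-1/3), so P·MP_L = w gives 24·L^(-1/3) = w.
Solving, L(w) = (24/w)^(3). This is a constant-elasticity form: L ∝ w^(−3), so ε = −3.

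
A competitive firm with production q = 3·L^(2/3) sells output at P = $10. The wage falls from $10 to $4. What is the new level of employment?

From P·MP_L = w with MP_L = 2·L^(-1/3), the labor demand is L(w) = (20/w)^(3).
At w = 10: L = 8. At w = 4: L = 125.

L* = 125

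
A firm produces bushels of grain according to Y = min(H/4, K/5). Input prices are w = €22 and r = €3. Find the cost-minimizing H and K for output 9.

With a fixed-proportions technology, the cost-minimizing bundle uses no slack in either input: H/4 = K/5 = Y.
So H = 4·9 = 36 and K = 5·9 = 45.

H* = 36, K* = 45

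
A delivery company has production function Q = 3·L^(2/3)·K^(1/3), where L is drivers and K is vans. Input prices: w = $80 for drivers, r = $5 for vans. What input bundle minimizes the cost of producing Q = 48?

L* = 8, K* = 64

Cost minimization requires the marginal rate of technical substitution to equal the input-price ratio: MP_L/MP_K = w/r.
Here MP_L/MP_K = (2/3)·(K/L)/(1/3) = 2·(K/L). Setting this equal to 80/5 = 16 gives K = 8L.
Substituting into Q = 48: 3·L^(2/3)·(8L)^(1/3) = 48.
Solving, L = 8 and K = 64.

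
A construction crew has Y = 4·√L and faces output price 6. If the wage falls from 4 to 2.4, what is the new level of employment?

L* = 25

From P·MP_L = w with MP_L = 2·L^(-1/2), the labor demand is L(w) = (12/w)^(2).
At w = 4: L = 9. At w = 2.4: L = 25.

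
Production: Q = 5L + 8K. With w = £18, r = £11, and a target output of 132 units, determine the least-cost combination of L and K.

L* = 0, K* = 16.5

The inputs are perfect substitutes, so the firm uses whichever has the lower cost per unit of output.
Cost per unit of output via L is w/5 = 3.6; via K it is r/8 = 1.375. K is cheaper.
Producing Q = 132 with K alone: L = 0, K = 16.5.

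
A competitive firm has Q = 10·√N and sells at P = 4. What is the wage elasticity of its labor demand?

MP_N = (1/2)·10·N^(-1/2), so P·MP_N = w gives 20·N^(-1/2) = w.
Solving, N(w) = (20/w)^(2). This is a constant-elasticity form: N ∝ w^(−2), so ε = −2.

ε = -2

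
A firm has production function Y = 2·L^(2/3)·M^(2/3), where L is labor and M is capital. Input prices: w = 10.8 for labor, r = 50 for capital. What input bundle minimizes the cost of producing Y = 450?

Cost minimization requires the marginal rate of technical substitution to equal the input-price ratio: MP_L/MP_M = w/r.
Here MP_L/MP_M = (2/3)·(M/L)/(2/3) = (M/L). Setting this equal to 10.8/50 = 0.216 gives M = 0.216L.
Substituting into Y = 450: 2·L^(2/3)·(0.216L)^(2/3) = 450.
Solving, L = 125 and M = 27.

L* = 125, M* = 27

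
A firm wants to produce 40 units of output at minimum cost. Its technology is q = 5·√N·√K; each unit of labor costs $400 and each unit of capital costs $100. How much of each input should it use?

Cost minimization requires the marginal rate of technical substitution to equal the input-price ratio: MP_N/MP_K = w/r.
Here MP_N/MP_K = (1/2)·(K/N)/(1/2) = (K/N). Setting this equal to 400/100 = 4 gives K = 4N.
Substituting into q = 40: 5·N^(1/2)·(4N)^(1/2) = 40.
Solving, N = 4 and K = 16.

N* = 4, K* = 16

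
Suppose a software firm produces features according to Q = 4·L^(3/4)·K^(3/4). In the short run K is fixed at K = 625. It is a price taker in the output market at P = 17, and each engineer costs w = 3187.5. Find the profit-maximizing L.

With K = 625, MP_L = (3/4)·4·L^(-1/4)·625^(3/4) = 375·L^(-1/4).
Profit maximization for a price taker requires P·MP_L = w: 17·375·L^(-1/4) = 3187.5.
So L^(-1/4) = 0.5, which gives L = 16.

L* = 16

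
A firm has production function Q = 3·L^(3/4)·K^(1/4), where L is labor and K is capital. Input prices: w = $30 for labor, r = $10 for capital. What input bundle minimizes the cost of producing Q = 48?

Cost minimization requires the marginal rate of technical substitution to equal the input-price ratio: MP_L/MP_K = w/r.
Here MP_L/MP_K = (3/4)·(K/L)/(1/4) = 3·(K/L). Setting this equal to 30/10 = 3 gives K = L.
Substituting into Q = 48: 3·L^(3/4)·(L)^(1/4) = 48.
Solving, L = 16 and K = 16.

L* = 16, K* = 16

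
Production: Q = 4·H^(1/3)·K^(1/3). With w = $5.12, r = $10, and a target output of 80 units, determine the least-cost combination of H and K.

Cost minimization requires the marginal rate of technical substitution to equal the input-price ratio: MP_H/MP_K = w/r.
Here MP_H/MP_K = (1/3)·(K/H)/(1/3) = (K/H). Setting this equal to 5.12/10 = 0.512 gives K = 0.512H.
Substituting into Q = 80: 4·H^(1/3)·(0.512H)^(1/3) = 80.
Solving, H = 125 and K = 64.

H* = 125, K* = 64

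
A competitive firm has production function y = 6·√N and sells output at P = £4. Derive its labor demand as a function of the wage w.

MP_N = (1/2)·6·N^(-1/2) = 3·N^(-1/2).
Setting P·MP_N = w: 12·N^(-1/2) = w.
Solving for N: N^(-1/2) = w/12, so N = (12/w)^(2).

N(w) = 144/w²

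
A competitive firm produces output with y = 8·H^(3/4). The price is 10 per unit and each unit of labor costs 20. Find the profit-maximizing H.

MP_H = (3/4)·8·H^(-1/4) = 6·H^(-1/4).
Profit maximization for a price taker requires P·MP_H = w: 10·6·H^(-1/4) = 20.
So H^(-1/4) = 1/3, which gives H = 81.

H* = 81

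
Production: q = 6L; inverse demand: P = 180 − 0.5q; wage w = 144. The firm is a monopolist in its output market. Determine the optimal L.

Marginal revenue from the inverse demand is MR = 180 − q.
The marginal product is MP_L = 6.
A monopolist hires until marginal revenue product equals the wage: MR·MP_L = w.
(180 − 6L)·6 = 144, so L = 26.

L* = 26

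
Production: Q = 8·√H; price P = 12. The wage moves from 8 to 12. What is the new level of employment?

From P·MP_H = w with MP_H = 4·H^(-1/2), the labor demand is H(w) = (48/w)^(2).
At w = 8: H = 36. At w = 12: H = 16.

H* = 16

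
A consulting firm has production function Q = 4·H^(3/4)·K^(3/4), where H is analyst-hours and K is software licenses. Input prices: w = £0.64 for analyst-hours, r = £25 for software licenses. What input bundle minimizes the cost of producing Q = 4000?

H* = 625, K* = 16

Cost minimization requires the marginal rate of technical substitution to equal the input-price ratio: MP_H/MP_K = w/r.
Here MP_H/MP_K = (3/4)·(K/H)/(3/4) = (K/H). Setting this equal to 0.64/25 = 0.0256 gives K = 0.0256H.
Substituting into Q = 4000: 4·H^(3/4)·(0.0256H)^(3/4) = 4000.
Solving, H = 625 and K = 16.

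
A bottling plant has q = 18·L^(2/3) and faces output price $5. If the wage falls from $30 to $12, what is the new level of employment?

From P·MP_L = w with MP_L = 12·L^(-1/3), the labor demand is L(w) = (60/w)^(3).
At w = 30: L = 8. At w = 12: L = 125.

L* = 125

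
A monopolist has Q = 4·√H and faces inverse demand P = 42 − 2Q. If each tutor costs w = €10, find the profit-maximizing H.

Marginal revenue from the inverse demand is MR = 42 − 4Q.
The marginal product is MP_H = 2·H^(-1/2).
A monopolist hires until marginal revenue product equals the wage: MR·MP_H = w.
At H, Q = 4·√H. Substituting and solving: (42 − 16·√H)·2·H^(-1/2) = 10 gives H = 4.

H* = 4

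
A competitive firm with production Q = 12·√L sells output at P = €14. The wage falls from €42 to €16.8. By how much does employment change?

ΔL = 21

From P·MP_L = w with MP_L = 6·L^(-1/2), the labor demand is L(w) = (84/w)^(2).
At w = 42: L = 4. At w = 16.8: L = 25.
ΔL = 25 − 4 = 21.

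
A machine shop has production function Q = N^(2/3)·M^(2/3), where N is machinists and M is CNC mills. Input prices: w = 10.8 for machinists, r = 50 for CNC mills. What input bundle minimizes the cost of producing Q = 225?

N* = 125, M* = 27

Cost minimization requires the marginal rate of technical substitution to equal the input-price ratio: MP_N/MP_M = w/r.
Here MP_N/MP_M = (2/3)·(M/N)/(2/3) = (M/N). Setting this equal to 10.8/50 = 0.216 gives M = 0.216N.
Substituting into Q = 225: N^(2/3)·(0.216N)^(2/3) = 225.
Solving, N = 125 and M = 27.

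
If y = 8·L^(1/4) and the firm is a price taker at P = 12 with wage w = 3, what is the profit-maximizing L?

L* = 16

MP_L = (1/4)·8·L^(-3/4) = 2·L^(-3/4).
Profit maximization for a price taker requires P·MP_L = w: 12·2·L^(-3/4) = 3.
So L^(-3/4) = 0.125, which gives L = 16.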